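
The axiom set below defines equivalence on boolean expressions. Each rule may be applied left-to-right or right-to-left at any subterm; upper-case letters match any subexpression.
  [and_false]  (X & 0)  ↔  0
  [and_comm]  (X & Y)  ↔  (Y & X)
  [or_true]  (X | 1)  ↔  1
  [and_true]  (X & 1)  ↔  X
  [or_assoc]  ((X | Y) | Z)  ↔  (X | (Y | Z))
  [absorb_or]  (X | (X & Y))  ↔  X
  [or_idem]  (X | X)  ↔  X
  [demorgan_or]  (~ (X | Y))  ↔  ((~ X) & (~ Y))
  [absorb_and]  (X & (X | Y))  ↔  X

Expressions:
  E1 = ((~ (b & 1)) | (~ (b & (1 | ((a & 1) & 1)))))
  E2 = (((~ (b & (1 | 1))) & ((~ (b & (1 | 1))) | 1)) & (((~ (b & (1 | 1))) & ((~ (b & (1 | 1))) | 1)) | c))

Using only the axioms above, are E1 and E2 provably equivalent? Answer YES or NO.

1. [and_true →] ((a & 1) & 1)  →  (a & 1);  E1 = ((~ (b & 1)) | (~ (b & (1 | (a & 1)))))
2. [and_comm →] (a & 1)  →  (1 & a);  E1 = ((~ (b & 1)) | (~ (b & (1 | (1 & a)))))
3. [absorb_or →] (1 | (1 & a))  →  1;  E1 = ((~ (b & 1)) | (~ (b & 1)))
4. [or_idem →] ((~ (b & 1)) | (~ (b & 1)))  →  (~ (b & 1))
5. [or_idem ←] 1  →  (1 | 1);  E1 = (~ (b & (1 | 1)))
6. [absorb_and ←] (~ (b & (1 | 1)))  →  ((~ (b & (1 | 1))) & ((~ (b & (1 | 1))) | 1))
7. [absorb_and ←] ((~ (b & (1 | 1))) & ((~ (b & (1 | 1))) | 1))  →  (((~ (b & (1 | 1))) & ((~ (b & (1 | 1))) | 1)) & (((~ (b & (1 | 1))) & ((~ (b & (1 | 1))) | 1)) | c));  this is E2

YES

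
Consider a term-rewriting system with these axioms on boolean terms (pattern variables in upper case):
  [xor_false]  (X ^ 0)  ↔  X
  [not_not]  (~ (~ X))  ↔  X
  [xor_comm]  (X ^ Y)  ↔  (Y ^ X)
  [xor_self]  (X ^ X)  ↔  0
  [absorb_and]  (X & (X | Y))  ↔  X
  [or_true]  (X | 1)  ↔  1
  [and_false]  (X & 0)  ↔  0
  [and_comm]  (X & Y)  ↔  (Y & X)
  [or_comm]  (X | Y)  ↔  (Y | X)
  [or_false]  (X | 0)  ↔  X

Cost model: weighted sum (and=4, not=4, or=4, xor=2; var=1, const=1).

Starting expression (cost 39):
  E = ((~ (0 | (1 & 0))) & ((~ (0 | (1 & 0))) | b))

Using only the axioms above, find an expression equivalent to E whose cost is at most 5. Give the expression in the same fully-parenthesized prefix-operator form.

step 1: absorb_and (→) rewrites ((~ (0 | (1 & 0))) & ((~ (0 | (1 & 0))) | b)) into (~ (0 | (1 & 0)))
step 2: and_false (→) rewrites (1 & 0) into 0, now (~ (0 | 0))
step 3: or_false (→) rewrites (0 | 0) into 0, reaching cost 5 (bound 5)

(~ 0)   [cost 5]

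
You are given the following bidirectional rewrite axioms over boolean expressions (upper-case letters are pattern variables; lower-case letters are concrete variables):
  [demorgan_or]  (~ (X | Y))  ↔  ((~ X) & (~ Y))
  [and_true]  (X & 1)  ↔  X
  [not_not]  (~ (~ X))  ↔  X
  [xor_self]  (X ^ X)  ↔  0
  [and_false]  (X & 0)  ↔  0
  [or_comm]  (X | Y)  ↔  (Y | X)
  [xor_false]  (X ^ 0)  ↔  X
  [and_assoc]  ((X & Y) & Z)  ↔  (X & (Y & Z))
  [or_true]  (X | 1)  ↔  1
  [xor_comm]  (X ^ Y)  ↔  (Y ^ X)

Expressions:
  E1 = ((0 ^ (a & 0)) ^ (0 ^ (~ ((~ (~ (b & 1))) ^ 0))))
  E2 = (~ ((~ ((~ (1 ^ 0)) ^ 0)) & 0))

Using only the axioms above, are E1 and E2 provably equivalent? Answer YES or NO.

NO

Every axiom is a valid identity, so a rewrite proof would force E1 and E2 to agree under every assignment.
At a=0, b=1: E1 = 0 but E2 = 1; they differ, so no derivation exists.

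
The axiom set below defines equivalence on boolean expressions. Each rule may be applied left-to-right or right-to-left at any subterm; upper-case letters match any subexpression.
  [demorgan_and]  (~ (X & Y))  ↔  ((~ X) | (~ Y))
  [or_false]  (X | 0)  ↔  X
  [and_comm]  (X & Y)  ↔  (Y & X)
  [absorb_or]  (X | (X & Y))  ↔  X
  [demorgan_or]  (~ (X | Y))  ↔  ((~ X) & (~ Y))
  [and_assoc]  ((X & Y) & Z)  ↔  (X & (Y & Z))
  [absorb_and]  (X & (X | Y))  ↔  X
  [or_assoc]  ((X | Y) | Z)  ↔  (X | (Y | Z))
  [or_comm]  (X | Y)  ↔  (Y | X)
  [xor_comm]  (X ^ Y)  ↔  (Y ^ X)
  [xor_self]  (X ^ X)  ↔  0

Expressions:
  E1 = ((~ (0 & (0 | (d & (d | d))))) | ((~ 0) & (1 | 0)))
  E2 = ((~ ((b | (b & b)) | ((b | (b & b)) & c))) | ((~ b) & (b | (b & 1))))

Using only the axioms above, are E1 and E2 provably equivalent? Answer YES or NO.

NO

The axioms are sound identities: if E1 ↔* E2 then E1 and E2 evaluate identically under any assignment.
Under b=1, c=0, d=0: E1 evaluates to 1, E2 to 0. Distinct ⇒ no rewrite sequence connects them.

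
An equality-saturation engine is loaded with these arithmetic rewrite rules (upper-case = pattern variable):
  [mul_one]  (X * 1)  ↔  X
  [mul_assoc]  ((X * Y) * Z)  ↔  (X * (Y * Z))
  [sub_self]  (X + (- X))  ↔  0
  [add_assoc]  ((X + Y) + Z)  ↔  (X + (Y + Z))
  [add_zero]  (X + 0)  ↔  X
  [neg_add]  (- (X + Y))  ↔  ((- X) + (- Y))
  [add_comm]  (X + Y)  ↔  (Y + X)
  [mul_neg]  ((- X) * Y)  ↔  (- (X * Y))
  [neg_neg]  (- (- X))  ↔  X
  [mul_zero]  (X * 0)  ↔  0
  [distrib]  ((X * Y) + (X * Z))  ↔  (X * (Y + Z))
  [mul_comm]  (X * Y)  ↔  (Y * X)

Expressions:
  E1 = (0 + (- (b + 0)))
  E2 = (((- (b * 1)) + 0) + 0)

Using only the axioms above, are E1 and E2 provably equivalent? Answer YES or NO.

step 1: add_zero (→) rewrites (b + 0) into b, now (0 + (- b))
step 2: add_comm (→) rewrites (0 + (- b)) into ((- b) + 0)
step 3: mul_one (←) rewrites b into (b * 1), now ((- (b * 1)) + 0)
step 4: add_zero (←) rewrites (- (b * 1)) into ((- (b * 1)) + 0), which is E2

YES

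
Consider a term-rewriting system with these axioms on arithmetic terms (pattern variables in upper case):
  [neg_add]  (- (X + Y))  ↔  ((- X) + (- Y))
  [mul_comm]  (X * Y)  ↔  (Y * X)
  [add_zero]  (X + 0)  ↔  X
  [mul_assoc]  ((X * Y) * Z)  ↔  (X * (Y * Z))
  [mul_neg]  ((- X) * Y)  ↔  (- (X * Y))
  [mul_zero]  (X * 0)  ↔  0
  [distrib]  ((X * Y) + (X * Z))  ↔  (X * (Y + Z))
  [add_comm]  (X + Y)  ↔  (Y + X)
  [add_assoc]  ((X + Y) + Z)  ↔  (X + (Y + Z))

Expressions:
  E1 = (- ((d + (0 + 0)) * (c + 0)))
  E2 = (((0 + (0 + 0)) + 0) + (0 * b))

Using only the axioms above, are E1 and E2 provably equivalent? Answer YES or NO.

NO

The axioms are sound identities: if E1 ↔* E2 then E1 and E2 evaluate identically under any assignment.
Under b=0, c=1, d=1: E1 evaluates to -1, E2 to 0. Distinct ⇒ no rewrite sequence connects them.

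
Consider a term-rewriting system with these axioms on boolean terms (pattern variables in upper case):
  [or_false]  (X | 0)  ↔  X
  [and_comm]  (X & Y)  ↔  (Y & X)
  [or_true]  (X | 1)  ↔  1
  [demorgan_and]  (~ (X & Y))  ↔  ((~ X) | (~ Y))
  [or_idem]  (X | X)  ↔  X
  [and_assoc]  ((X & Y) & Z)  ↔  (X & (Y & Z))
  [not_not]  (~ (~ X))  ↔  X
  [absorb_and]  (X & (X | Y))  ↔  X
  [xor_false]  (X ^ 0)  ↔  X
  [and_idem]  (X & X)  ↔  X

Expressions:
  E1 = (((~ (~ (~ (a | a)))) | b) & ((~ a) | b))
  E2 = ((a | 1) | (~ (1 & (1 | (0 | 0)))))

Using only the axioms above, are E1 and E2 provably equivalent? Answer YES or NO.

All listed rules preserve value, hence provable equivalence implies equal values everywhere; look for a separating assignment.
a=1, b=0 gives E1 ↦ 0, E2 ↦ 1; values differ ⇒ not provably equivalent.

NO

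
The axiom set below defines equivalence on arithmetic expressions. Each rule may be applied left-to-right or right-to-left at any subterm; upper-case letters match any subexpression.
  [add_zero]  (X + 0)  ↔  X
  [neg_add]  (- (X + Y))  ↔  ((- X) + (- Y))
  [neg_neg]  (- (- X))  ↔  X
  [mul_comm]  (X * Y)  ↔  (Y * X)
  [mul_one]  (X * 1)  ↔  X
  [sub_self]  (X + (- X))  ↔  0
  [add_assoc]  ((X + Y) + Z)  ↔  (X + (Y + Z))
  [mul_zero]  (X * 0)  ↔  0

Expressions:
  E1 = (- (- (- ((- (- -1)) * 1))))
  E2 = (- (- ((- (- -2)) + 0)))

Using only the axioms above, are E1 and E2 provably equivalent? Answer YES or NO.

Every axiom is a valid identity, so a rewrite proof would force E1 and E2 to agree under every assignment.
At the empty assignment (no variables occur): E1 = 1 but E2 = -2; they differ, so no derivation exists.

NO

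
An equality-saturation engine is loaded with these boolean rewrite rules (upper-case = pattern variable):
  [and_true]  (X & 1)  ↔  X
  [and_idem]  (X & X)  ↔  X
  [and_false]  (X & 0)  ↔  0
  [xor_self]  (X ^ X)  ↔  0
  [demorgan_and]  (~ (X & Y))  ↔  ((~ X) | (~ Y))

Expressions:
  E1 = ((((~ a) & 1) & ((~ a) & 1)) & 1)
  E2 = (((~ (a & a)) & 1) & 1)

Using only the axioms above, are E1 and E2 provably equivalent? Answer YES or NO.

YES

1. [and_idem →] (((~ a) & 1) & ((~ a) & 1))  →  ((~ a) & 1);  E1 = (((~ a) & 1) & 1)
2. [and_true →] (((~ a) & 1) & 1)  →  ((~ a) & 1)
3. [and_true →] ((~ a) & 1)  →  (~ a)
4. [and_idem ←] a  →  (a & a);  E1 = (~ (a & a))
5. [and_true ←] (~ (a & a))  →  ((~ (a & a)) & 1)
6. [and_true ←] (~ (a & a))  →  ((~ (a & a)) & 1);  this is E2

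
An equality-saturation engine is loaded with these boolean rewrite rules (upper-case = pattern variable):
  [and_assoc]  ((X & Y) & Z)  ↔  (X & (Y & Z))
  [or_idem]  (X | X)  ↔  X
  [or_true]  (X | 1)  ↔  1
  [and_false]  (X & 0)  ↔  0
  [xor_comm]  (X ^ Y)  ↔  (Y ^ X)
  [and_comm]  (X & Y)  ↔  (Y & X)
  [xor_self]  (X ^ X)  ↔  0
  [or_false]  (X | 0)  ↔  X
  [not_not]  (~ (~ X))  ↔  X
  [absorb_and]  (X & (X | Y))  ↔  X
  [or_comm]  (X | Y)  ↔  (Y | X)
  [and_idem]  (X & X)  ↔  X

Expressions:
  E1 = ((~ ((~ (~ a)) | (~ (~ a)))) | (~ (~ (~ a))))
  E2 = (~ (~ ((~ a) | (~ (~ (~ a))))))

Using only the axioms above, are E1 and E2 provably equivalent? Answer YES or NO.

step 1: or_idem (→) rewrites ((~ (~ a)) | (~ (~ a))) into (~ (~ a)), now ((~ (~ (~ a))) | (~ (~ (~ a))))
step 2: or_idem (→) rewrites ((~ (~ (~ a))) | (~ (~ (~ a)))) into (~ (~ (~ a)))
step 3: not_not (→) rewrites (~ (~ a)) into a, now (~ a)
step 4: or_idem (←) rewrites (~ a) into ((~ a) | (~ a))
step 5: not_not (←) rewrites a into (~ (~ a)), now ((~ a) | (~ (~ (~ a))))
step 6: not_not (←) rewrites ((~ a) | (~ (~ (~ a)))) into (~ (~ ((~ a) | (~ (~ (~ a)))))), which is E2

YES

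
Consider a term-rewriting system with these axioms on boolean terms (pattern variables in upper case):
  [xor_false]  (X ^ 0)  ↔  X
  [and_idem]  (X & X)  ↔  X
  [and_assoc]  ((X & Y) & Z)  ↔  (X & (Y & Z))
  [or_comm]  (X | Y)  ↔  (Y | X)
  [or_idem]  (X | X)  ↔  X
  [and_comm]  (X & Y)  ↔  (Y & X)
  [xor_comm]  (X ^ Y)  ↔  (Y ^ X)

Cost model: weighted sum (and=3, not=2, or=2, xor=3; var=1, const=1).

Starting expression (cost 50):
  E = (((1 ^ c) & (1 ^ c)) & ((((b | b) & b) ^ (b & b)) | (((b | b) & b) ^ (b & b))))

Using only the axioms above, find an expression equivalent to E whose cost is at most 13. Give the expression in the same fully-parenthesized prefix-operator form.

step 1: or_idem (→) rewrites ((((b | b) & b) ^ (b & b)) | (((b | b) & b) ^ (b & b))) into (((b | b) & b) ^ (b & b)), now (((1 ^ c) & (1 ^ c)) & (((b | b) & b) ^ (b & b)))
step 2: or_idem (→) rewrites (b | b) into b, now (((1 ^ c) & (1 ^ c)) & ((b & b) ^ (b & b)))
step 3: and_idem (→) rewrites (b & b) into b, now (((1 ^ c) & (1 ^ c)) & (b ^ (b & b)))
step 4: and_idem (→) rewrites ((1 ^ c) & (1 ^ c)) into (1 ^ c), now ((1 ^ c) & (b ^ (b & b)))
step 5: and_idem (→) rewrites (b & b) into b, reaching cost 13 (bound 13)

((1 ^ c) & (b ^ b))   [cost 13]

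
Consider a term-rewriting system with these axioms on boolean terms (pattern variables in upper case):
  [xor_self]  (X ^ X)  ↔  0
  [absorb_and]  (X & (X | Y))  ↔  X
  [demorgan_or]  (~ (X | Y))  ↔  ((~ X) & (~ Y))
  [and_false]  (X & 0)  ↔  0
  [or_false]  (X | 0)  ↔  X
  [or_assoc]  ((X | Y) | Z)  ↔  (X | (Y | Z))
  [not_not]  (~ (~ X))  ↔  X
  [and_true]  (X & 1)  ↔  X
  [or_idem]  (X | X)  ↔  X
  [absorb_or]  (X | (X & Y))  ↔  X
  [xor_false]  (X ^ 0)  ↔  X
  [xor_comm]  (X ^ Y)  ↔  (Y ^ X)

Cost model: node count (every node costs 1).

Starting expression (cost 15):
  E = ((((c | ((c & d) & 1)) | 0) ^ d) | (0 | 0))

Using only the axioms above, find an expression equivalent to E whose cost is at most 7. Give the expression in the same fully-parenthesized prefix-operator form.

((c ^ d) | (0 | 0))   [cost 7]

step 1: and_true (→) rewrites ((c & d) & 1) into (c & d), now ((((c | (c & d)) | 0) ^ d) | (0 | 0))
step 2: or_false (→) rewrites ((c | (c & d)) | 0) into (c | (c & d)), now (((c | (c & d)) ^ d) | (0 | 0))
step 3: absorb_or (→) rewrites (c | (c & d)) into c, reaching cost 7 (bound 7)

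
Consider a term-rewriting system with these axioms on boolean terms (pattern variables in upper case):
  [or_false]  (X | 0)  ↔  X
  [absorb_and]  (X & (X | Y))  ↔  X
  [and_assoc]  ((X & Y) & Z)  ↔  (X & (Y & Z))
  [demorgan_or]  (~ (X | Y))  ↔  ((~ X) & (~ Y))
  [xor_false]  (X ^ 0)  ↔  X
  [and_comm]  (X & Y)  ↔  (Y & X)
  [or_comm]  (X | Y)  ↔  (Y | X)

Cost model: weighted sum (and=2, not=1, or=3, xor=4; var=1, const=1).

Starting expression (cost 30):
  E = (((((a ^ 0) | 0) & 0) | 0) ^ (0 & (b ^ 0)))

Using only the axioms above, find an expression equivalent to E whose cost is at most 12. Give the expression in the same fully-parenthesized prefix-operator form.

((a & 0) ^ (0 & b))   [cost 12]

(1) ((a ^ 0) | 0)  =[or_false →]=  (a ^ 0)    ⊢ ((((a ^ 0) & 0) | 0) ^ (0 & (b ^ 0)))
(2) (b ^ 0)  =[xor_false →]=  b    ⊢ ((((a ^ 0) & 0) | 0) ^ (0 & b))
(3) (((a ^ 0) & 0) | 0)  =[or_false →]=  ((a ^ 0) & 0)    ⊢ (((a ^ 0) & 0) ^ (0 & b))
(4) (a ^ 0)  =[xor_false →]=  a    ⊢ cost 12, within 12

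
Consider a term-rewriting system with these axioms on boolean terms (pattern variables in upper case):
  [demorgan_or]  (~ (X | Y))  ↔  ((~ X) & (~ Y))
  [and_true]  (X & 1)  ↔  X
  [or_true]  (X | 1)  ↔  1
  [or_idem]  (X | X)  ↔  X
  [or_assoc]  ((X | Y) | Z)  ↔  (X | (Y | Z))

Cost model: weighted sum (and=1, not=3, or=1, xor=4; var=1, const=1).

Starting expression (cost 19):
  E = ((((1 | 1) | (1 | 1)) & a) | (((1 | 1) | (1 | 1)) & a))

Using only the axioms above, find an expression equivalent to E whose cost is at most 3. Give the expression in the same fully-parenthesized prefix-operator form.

(1 & a)   [cost 3]

step 1: or_idem (→) rewrites ((((1 | 1) | (1 | 1)) & a) | (((1 | 1) | (1 | 1)) & a)) into (((1 | 1) | (1 | 1)) & a)
step 2: or_idem (→) rewrites ((1 | 1) | (1 | 1)) into (1 | 1), now ((1 | 1) & a)
step 3: or_idem (→) rewrites (1 | 1) into 1, reaching cost 3 (bound 3)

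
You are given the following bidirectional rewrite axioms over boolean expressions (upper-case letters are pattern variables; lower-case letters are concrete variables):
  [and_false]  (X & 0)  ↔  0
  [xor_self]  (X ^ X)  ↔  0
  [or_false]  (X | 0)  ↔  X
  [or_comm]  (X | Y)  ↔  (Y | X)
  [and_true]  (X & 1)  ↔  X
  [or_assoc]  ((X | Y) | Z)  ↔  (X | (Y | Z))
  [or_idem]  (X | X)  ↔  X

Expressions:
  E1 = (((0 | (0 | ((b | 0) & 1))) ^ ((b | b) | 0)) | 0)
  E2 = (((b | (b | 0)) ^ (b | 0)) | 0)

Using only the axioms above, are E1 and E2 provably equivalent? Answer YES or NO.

step 1: or_false (→) rewrites (((0 | (0 | ((b | 0) & 1))) ^ ((b | b) | 0)) | 0) into ((0 | (0 | ((b | 0) & 1))) ^ ((b | b) | 0))
step 2: or_false (→) rewrites ((b | b) | 0) into (b | b), now ((0 | (0 | ((b | 0) & 1))) ^ (b | b))
step 3: or_idem (→) rewrites (b | b) into b, now ((0 | (0 | ((b | 0) & 1))) ^ b)
step 4: or_comm (→) rewrites (0 | ((b | 0) & 1)) into (((b | 0) & 1) | 0), now ((0 | (((b | 0) & 1) | 0)) ^ b)
step 5: and_true (→) rewrites ((b | 0) & 1) into (b | 0), now ((0 | ((b | 0) | 0)) ^ b)
step 6: or_false (→) rewrites (b | 0) into b, now ((0 | (b | 0)) ^ b)
step 7: or_false (→) rewrites (b | 0) into b, now ((0 | b) ^ b)
step 8: or_comm (→) rewrites (0 | b) into (b | 0), now ((b | 0) ^ b)
step 9: or_false (→) rewrites (b | 0) into b, now (b ^ b)
step 10: or_idem (←) rewrites b into (b | b), now ((b | b) ^ b)
step 11: or_false (←) rewrites b into (b | 0), now ((b | b) ^ (b | 0))
step 12: or_false (←) rewrites ((b | b) ^ (b | 0)) into (((b | b) ^ (b | 0)) | 0)
step 13: or_false (←) rewrites b into (b | 0), which is E2

YES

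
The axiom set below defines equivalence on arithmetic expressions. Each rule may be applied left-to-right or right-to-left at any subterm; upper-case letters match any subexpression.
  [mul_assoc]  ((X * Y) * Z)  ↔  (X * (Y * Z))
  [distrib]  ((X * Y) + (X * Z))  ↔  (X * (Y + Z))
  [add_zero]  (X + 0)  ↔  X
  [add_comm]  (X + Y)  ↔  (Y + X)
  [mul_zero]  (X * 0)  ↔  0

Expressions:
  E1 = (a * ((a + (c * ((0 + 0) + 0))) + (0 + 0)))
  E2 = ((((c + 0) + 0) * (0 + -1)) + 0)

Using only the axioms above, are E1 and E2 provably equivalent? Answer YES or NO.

Every axiom is a valid identity, so a rewrite proof would force E1 and E2 to agree under every assignment.
At a=0, c=1: E1 = 0 but E2 = -1; they differ, so no derivation exists.

NO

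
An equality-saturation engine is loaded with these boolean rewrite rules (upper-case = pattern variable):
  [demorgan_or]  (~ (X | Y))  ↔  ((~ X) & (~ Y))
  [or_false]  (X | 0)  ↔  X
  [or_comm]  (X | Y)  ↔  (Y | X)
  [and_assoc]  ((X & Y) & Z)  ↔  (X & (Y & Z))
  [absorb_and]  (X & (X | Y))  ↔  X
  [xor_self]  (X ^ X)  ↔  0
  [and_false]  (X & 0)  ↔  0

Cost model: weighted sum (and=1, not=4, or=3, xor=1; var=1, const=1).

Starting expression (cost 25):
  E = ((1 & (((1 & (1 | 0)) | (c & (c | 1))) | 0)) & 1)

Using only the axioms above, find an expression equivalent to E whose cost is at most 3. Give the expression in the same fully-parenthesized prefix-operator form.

(1) (((1 & (1 | 0)) | (c & (c | 1))) | 0)  =[or_false →]=  ((1 & (1 | 0)) | (c & (c | 1)))    ⊢ ((1 & ((1 & (1 | 0)) | (c & (c | 1)))) & 1)
(2) (c & (c | 1))  =[absorb_and →]=  c    ⊢ ((1 & ((1 & (1 | 0)) | c)) & 1)
(3) (1 & (1 | 0))  =[absorb_and →]=  1    ⊢ ((1 & (1 | c)) & 1)
(4) (1 & (1 | c))  =[absorb_and →]=  1    ⊢ cost 3, within 3

(1 & 1)   [cost 3]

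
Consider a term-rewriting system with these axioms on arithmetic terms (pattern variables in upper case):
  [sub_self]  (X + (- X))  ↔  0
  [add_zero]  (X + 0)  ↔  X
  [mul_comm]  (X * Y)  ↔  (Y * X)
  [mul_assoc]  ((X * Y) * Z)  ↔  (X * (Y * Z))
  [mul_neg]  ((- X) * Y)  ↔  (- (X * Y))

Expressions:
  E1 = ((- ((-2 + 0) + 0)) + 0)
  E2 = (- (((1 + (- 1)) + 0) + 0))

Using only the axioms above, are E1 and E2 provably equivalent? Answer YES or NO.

The axioms are sound identities: if E1 ↔* E2 then E1 and E2 evaluate identically under any assignment.
Under the empty assignment (no variables occur): E1 evaluates to 2, E2 to 0. Distinct ⇒ no rewrite sequence connects them.

NO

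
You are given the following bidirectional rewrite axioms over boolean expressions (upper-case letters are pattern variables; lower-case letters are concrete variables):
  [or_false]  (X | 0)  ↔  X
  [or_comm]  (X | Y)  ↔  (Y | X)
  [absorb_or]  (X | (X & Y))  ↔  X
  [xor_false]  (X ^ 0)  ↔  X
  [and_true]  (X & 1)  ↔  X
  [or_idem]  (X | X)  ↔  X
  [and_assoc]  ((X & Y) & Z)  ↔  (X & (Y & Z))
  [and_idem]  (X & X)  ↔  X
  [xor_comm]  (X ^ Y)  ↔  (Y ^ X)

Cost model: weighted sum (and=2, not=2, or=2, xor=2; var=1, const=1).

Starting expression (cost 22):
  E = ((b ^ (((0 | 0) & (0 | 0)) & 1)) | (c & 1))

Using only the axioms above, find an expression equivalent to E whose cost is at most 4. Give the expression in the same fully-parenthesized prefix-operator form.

(b | c)   [cost 4]

step 1: and_idem (→) rewrites ((0 | 0) & (0 | 0)) into (0 | 0), now ((b ^ ((0 | 0) & 1)) | (c & 1))
step 2: or_idem (→) rewrites (0 | 0) into 0, now ((b ^ (0 & 1)) | (c & 1))
step 3: and_true (→) rewrites (0 & 1) into 0, now ((b ^ 0) | (c & 1))
step 4: and_true (→) rewrites (c & 1) into c, now ((b ^ 0) | c)
step 5: xor_false (→) rewrites (b ^ 0) into b, reaching cost 4 (bound 4)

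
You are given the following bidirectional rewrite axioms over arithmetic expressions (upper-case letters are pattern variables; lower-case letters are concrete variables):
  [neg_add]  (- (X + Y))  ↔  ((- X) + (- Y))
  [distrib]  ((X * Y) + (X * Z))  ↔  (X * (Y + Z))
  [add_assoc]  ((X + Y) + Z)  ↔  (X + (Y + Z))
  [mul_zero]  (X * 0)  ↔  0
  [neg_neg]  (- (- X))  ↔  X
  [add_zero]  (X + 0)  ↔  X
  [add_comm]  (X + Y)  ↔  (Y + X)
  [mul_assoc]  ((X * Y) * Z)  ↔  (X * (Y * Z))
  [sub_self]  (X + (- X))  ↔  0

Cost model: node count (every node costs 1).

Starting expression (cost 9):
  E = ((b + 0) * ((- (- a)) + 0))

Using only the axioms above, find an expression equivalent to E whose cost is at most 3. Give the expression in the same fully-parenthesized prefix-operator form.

step 1: neg_neg (→) rewrites (- (- a)) into a, now ((b + 0) * (a + 0))
step 2: add_zero (→) rewrites (a + 0) into a, now ((b + 0) * a)
step 3: add_zero (→) rewrites (b + 0) into b, reaching cost 3 (bound 3)

(b * a)   [cost 3]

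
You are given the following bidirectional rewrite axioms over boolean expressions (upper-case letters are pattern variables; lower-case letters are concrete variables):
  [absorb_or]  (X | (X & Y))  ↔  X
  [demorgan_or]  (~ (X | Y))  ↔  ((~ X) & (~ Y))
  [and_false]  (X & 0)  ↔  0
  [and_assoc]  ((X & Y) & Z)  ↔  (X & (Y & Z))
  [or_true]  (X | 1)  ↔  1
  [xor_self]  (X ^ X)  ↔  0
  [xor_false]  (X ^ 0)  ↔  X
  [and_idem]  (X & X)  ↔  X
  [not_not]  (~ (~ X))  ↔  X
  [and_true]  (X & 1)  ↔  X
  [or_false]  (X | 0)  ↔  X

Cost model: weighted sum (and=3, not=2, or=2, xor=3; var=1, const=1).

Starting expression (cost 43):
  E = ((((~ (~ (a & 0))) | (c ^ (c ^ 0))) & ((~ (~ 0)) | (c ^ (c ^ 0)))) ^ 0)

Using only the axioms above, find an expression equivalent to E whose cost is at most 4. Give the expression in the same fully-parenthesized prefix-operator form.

step 1: and_false (→) rewrites (a & 0) into 0, now ((((~ (~ 0)) | (c ^ (c ^ 0))) & ((~ (~ 0)) | (c ^ (c ^ 0)))) ^ 0)
step 2: and_idem (→) rewrites (((~ (~ 0)) | (c ^ (c ^ 0))) & ((~ (~ 0)) | (c ^ (c ^ 0)))) into ((~ (~ 0)) | (c ^ (c ^ 0))), now (((~ (~ 0)) | (c ^ (c ^ 0))) ^ 0)
step 3: xor_false (→) rewrites (((~ (~ 0)) | (c ^ (c ^ 0))) ^ 0) into ((~ (~ 0)) | (c ^ (c ^ 0)))
step 4: xor_false (→) rewrites (c ^ 0) into c, now ((~ (~ 0)) | (c ^ c))
step 5: not_not (→) rewrites (~ (~ 0)) into 0, now (0 | (c ^ c))
step 6: xor_self (→) rewrites (c ^ c) into 0, reaching cost 4 (bound 4)

(0 | 0)   [cost 4]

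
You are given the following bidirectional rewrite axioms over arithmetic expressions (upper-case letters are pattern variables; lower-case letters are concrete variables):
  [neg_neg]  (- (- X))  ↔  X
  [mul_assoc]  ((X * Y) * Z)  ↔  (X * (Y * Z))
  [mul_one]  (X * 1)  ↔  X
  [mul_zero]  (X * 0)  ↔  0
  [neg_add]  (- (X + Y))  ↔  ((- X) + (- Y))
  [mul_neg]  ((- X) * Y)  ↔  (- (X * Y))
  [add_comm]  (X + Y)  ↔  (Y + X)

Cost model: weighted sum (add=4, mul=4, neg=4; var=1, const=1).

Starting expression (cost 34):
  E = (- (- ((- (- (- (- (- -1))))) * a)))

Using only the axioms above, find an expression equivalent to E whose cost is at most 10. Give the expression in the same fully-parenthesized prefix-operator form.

(1) (- (- ((- (- (- (- (- -1))))) * a)))  =[neg_neg →]=  ((- (- (- (- (- -1))))) * a)
(2) (- (- (- -1)))  =[neg_neg →]=  (- -1)    ⊢ ((- (- (- -1))) * a)
(3) (- (- -1))  =[neg_neg →]=  -1    ⊢ cost 10, within 10

((- -1) * a)   [cost 10]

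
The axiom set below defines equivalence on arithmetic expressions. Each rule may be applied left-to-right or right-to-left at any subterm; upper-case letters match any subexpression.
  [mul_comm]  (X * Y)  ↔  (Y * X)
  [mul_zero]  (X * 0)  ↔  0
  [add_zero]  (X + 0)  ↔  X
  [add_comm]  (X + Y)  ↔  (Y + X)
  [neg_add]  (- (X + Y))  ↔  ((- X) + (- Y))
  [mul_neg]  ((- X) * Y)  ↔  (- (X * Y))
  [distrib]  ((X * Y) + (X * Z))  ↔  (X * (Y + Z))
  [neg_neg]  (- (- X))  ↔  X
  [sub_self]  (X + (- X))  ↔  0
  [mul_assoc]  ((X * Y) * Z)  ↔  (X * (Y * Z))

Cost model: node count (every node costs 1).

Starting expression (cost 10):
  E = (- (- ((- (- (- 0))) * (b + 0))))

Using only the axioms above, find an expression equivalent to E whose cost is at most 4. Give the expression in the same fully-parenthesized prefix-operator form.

1. [neg_neg →] (- (- (- 0)))  →  (- 0);  E = (- (- ((- 0) * (b + 0))))
2. [neg_neg →] (- (- ((- 0) * (b + 0))))  →  ((- 0) * (b + 0))
3. [add_zero →] (b + 0)  →  b;  cost 4 ≤ 4, done

((- 0) * b)   [cost 4]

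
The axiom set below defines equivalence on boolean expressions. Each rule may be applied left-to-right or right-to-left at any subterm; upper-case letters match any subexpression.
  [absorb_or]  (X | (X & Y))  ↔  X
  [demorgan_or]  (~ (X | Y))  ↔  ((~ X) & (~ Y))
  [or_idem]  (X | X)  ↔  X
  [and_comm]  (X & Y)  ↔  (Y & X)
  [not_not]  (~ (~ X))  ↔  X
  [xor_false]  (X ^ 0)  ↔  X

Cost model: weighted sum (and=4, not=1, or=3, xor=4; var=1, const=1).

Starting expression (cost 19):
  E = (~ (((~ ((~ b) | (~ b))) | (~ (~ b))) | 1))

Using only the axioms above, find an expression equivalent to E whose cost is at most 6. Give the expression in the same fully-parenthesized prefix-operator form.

(1) ((~ b) | (~ b))  =[or_idem →]=  (~ b)    ⊢ (~ (((~ (~ b)) | (~ (~ b))) | 1))
(2) ((~ (~ b)) | (~ (~ b)))  =[or_idem →]=  (~ (~ b))    ⊢ (~ ((~ (~ b)) | 1))
(3) (~ (~ b))  =[not_not →]=  b    ⊢ cost 6, within 6

(~ (b | 1))   [cost 6]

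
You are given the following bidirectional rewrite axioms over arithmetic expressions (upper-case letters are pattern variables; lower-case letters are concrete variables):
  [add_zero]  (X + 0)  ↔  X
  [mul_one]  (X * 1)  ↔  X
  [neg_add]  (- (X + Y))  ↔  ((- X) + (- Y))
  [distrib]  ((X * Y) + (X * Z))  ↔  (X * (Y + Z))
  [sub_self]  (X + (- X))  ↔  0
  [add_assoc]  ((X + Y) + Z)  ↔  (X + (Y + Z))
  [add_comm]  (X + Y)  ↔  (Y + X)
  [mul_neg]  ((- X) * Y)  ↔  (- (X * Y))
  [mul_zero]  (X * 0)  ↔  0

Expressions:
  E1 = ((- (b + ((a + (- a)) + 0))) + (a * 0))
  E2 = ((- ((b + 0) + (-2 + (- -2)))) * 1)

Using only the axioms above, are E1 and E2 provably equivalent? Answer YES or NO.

YES

1. [add_zero →] ((a + (- a)) + 0)  →  (a + (- a));  E1 = ((- (b + (a + (- a)))) + (a * 0))
2. [mul_zero →] (a * 0)  →  0;  E1 = ((- (b + (a + (- a)))) + 0)
3. [sub_self →] (a + (- a))  →  0;  E1 = ((- (b + 0)) + 0)
4. [add_zero →] ((- (b + 0)) + 0)  →  (- (b + 0))
5. [add_zero ←] b  →  (b + 0);  E1 = (- ((b + 0) + 0))
6. [sub_self ←] 0  →  (-2 + (- -2));  E1 = (- ((b + 0) + (-2 + (- -2))))
7. [mul_one ←] (- ((b + 0) + (-2 + (- -2))))  →  ((- ((b + 0) + (-2 + (- -2)))) * 1);  this is E2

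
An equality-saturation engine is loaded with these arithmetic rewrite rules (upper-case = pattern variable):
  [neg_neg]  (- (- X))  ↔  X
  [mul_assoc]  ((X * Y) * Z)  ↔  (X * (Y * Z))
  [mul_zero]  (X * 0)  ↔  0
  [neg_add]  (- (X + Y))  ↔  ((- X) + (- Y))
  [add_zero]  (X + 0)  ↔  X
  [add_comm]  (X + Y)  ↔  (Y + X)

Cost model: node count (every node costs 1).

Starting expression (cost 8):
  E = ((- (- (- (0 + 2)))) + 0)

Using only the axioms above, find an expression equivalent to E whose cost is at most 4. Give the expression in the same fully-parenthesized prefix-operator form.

(- (2 + 0))   [cost 4]

step 1: neg_neg (→) rewrites (- (- (0 + 2))) into (0 + 2), now ((- (0 + 2)) + 0)
step 2: add_comm (→) rewrites (0 + 2) into (2 + 0), now ((- (2 + 0)) + 0)
step 3: add_zero (→) rewrites ((- (2 + 0)) + 0) into (- (2 + 0)), reaching cost 4 (bound 4)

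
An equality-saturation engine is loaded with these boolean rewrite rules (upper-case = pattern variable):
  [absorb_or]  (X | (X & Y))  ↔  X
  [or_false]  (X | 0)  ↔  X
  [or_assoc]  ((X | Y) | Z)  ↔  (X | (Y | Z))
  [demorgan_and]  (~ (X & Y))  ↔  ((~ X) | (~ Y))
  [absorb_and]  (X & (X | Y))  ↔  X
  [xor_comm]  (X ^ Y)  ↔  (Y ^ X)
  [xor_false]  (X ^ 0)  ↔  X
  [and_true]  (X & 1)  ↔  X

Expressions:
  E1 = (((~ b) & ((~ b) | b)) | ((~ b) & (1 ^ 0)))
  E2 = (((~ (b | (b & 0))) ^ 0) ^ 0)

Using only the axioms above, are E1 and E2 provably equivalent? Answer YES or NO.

step 1: absorb_and (→) rewrites ((~ b) & ((~ b) | b)) into (~ b), now ((~ b) | ((~ b) & (1 ^ 0)))
step 2: xor_false (→) rewrites (1 ^ 0) into 1, now ((~ b) | ((~ b) & 1))
step 3: absorb_or (→) rewrites ((~ b) | ((~ b) & 1)) into (~ b)
step 4: xor_false (←) rewrites (~ b) into ((~ b) ^ 0)
step 5: absorb_or (←) rewrites b into (b | (b & 0)), now ((~ (b | (b & 0))) ^ 0)
step 6: xor_false (←) rewrites ((~ (b | (b & 0))) ^ 0) into (((~ (b | (b & 0))) ^ 0) ^ 0), which is E2

YES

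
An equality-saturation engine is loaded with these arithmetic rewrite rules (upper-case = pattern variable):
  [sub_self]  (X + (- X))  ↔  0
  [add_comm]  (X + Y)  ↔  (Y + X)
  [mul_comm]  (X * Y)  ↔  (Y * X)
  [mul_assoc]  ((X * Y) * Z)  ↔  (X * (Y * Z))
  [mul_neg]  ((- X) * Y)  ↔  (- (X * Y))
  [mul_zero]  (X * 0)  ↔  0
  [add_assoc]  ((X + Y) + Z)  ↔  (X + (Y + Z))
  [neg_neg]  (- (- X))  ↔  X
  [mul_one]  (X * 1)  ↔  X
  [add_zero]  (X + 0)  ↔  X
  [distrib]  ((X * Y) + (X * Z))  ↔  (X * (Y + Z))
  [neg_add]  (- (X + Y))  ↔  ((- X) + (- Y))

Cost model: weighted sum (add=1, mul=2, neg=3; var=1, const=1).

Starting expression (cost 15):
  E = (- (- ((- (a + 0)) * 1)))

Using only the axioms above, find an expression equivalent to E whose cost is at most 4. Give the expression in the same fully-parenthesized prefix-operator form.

(- a)   [cost 4]

1. [mul_one →] ((- (a + 0)) * 1)  →  (- (a + 0));  E = (- (- (- (a + 0))))
2. [neg_neg →] (- (- (- (a + 0))))  →  (- (a + 0))
3. [add_zero →] (a + 0)  →  a;  cost 4 ≤ 4, done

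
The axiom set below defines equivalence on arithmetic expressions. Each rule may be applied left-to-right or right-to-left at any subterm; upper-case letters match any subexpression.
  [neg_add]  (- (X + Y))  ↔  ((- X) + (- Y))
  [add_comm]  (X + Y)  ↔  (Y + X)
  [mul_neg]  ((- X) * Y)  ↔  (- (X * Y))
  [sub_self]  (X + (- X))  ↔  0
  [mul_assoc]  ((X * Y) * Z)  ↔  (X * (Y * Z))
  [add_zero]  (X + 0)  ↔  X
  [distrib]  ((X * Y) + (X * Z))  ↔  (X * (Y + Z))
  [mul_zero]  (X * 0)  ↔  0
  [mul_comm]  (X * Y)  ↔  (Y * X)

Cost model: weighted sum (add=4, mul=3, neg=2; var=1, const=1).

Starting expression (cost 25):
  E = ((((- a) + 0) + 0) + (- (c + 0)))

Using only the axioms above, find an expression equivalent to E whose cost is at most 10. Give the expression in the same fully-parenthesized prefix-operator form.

((- a) + (- c))   [cost 10]

(1) (c + 0)  =[add_zero →]=  c    ⊢ ((((- a) + 0) + 0) + (- c))
(2) (((- a) + 0) + 0)  =[add_zero →]=  ((- a) + 0)    ⊢ (((- a) + 0) + (- c))
(3) ((- a) + 0)  =[add_zero →]=  (- a)    ⊢ cost 10, within 10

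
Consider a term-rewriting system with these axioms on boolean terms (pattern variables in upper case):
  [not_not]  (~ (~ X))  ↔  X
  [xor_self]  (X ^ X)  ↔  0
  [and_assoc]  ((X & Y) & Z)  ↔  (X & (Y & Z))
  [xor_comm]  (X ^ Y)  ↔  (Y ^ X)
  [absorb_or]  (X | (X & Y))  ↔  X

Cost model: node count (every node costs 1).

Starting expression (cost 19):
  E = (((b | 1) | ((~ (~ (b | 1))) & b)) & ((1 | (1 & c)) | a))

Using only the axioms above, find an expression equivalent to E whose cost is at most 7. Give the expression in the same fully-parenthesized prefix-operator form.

1. [not_not →] (~ (~ (b | 1)))  →  (b | 1);  E = (((b | 1) | ((b | 1) & b)) & ((1 | (1 & c)) | a))
2. [absorb_or →] (1 | (1 & c))  →  1;  E = (((b | 1) | ((b | 1) & b)) & (1 | a))
3. [absorb_or →] ((b | 1) | ((b | 1) & b))  →  (b | 1);  cost 7 ≤ 7, done

((b | 1) & (1 | a))   [cost 7]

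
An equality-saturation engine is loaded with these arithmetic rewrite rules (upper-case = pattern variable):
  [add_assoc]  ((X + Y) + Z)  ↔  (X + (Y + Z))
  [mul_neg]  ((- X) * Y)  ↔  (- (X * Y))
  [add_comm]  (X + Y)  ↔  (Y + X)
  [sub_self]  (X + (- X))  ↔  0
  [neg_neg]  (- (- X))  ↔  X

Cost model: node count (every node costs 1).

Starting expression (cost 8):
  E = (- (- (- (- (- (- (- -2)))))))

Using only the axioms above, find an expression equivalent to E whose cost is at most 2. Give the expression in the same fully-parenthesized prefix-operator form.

(- -2)   [cost 2]

1. [neg_neg →] (- (- (- (- (- (- (- -2)))))))  →  (- (- (- (- (- -2)))))
2. [neg_neg →] (- (- (- (- -2))))  →  (- (- -2));  E = (- (- (- -2)))
3. [neg_neg →] (- (- -2))  →  -2;  cost 2 ≤ 2, done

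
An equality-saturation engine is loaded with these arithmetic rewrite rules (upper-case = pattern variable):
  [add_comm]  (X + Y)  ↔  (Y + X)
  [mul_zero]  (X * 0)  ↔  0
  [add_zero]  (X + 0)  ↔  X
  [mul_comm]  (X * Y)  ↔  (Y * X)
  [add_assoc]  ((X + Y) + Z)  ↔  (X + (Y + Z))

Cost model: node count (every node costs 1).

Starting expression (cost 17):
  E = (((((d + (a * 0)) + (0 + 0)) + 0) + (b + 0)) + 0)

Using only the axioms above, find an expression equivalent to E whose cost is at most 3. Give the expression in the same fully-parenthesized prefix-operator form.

step 1: mul_zero (→) rewrites (a * 0) into 0, now (((((d + 0) + (0 + 0)) + 0) + (b + 0)) + 0)
step 2: add_assoc (→) rewrites ((((d + 0) + (0 + 0)) + 0) + (b + 0)) into (((d + 0) + (0 + 0)) + (0 + (b + 0))), now ((((d + 0) + (0 + 0)) + (0 + (b + 0))) + 0)
step 3: add_assoc (→) rewrites ((((d + 0) + (0 + 0)) + (0 + (b + 0))) + 0) into (((d + 0) + (0 + 0)) + ((0 + (b + 0)) + 0))
step 4: add_zero (→) rewrites (b + 0) into b, now (((d + 0) + (0 + 0)) + ((0 + b) + 0))
step 5: add_zero (→) rewrites (0 + 0) into 0, now (((d + 0) + 0) + ((0 + b) + 0))
step 6: add_zero (→) rewrites ((0 + b) + 0) into (0 + b), now (((d + 0) + 0) + (0 + b))
step 7: add_comm (→) rewrites (0 + b) into (b + 0), now (((d + 0) + 0) + (b + 0))
step 8: add_zero (→) rewrites (b + 0) into b, now (((d + 0) + 0) + b)
step 9: add_assoc (→) rewrites ((d + 0) + 0) into (d + (0 + 0)), now ((d + (0 + 0)) + b)
step 10: add_zero (→) rewrites (0 + 0) into 0, now ((d + 0) + b)
step 11: add_zero (→) rewrites (d + 0) into d, reaching cost 3 (bound 3)

(d + b)   [cost 3]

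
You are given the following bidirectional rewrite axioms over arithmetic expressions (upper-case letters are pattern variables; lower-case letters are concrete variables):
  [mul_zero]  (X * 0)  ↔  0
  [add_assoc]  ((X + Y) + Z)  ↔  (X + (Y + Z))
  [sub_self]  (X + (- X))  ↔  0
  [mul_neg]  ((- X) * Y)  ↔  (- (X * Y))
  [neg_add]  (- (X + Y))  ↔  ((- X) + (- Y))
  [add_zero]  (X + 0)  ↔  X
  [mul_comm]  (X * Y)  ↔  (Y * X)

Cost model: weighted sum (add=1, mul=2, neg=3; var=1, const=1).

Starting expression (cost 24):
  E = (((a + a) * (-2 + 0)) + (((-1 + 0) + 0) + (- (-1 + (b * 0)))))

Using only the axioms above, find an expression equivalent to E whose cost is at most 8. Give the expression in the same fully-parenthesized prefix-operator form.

((-2 + 0) * (a + a))   [cost 8]

1. [mul_zero →] (b * 0)  →  0;  E = (((a + a) * (-2 + 0)) + (((-1 + 0) + 0) + (- (-1 + 0))))
2. [mul_comm →] ((a + a) * (-2 + 0))  →  ((-2 + 0) * (a + a));  E = (((-2 + 0) * (a + a)) + (((-1 + 0) + 0) + (- (-1 + 0))))
3. [add_zero →] (-1 + 0)  →  -1;  E = (((-2 + 0) * (a + a)) + ((-1 + 0) + (- (-1 + 0))))
4. [add_zero →] (-1 + 0)  →  -1;  E = (((-2 + 0) * (a + a)) + ((-1 + 0) + (- -1)))
5. [add_zero →] (-1 + 0)  →  -1;  E = (((-2 + 0) * (a + a)) + (-1 + (- -1)))
6. [sub_self →] (-1 + (- -1))  →  0;  E = (((-2 + 0) * (a + a)) + 0)
7. [add_zero →] (((-2 + 0) * (a + a)) + 0)  →  ((-2 + 0) * (a + a));  cost 8 ≤ 8, done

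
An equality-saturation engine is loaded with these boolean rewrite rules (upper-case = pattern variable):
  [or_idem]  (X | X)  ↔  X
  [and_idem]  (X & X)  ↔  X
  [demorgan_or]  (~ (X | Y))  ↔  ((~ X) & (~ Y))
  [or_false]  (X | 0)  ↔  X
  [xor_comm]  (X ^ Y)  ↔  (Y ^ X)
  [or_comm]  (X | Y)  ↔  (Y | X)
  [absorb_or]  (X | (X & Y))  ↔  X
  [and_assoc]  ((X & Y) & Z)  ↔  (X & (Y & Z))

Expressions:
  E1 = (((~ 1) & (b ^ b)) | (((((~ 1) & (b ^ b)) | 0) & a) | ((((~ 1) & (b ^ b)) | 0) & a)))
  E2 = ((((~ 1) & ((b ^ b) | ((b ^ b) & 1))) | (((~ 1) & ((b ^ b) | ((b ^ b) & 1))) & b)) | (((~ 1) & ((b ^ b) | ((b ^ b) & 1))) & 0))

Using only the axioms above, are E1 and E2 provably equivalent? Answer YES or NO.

step 1: or_idem (→) rewrites (((((~ 1) & (b ^ b)) | 0) & a) | ((((~ 1) & (b ^ b)) | 0) & a)) into ((((~ 1) & (b ^ b)) | 0) & a), now (((~ 1) & (b ^ b)) | ((((~ 1) & (b ^ b)) | 0) & a))
step 2: or_false (→) rewrites (((~ 1) & (b ^ b)) | 0) into ((~ 1) & (b ^ b)), now (((~ 1) & (b ^ b)) | (((~ 1) & (b ^ b)) & a))
step 3: absorb_or (→) rewrites (((~ 1) & (b ^ b)) | (((~ 1) & (b ^ b)) & a)) into ((~ 1) & (b ^ b))
step 4: absorb_or (←) rewrites (b ^ b) into ((b ^ b) | ((b ^ b) & 1)), now ((~ 1) & ((b ^ b) | ((b ^ b) & 1)))
step 5: absorb_or (←) rewrites ((~ 1) & ((b ^ b) | ((b ^ b) & 1))) into (((~ 1) & ((b ^ b) | ((b ^ b) & 1))) | (((~ 1) & ((b ^ b) | ((b ^ b) & 1))) & 0))
step 6: absorb_or (←) rewrites ((~ 1) & ((b ^ b) | ((b ^ b) & 1))) into (((~ 1) & ((b ^ b) | ((b ^ b) & 1))) | (((~ 1) & ((b ^ b) | ((b ^ b) & 1))) & b)), which is E2

YES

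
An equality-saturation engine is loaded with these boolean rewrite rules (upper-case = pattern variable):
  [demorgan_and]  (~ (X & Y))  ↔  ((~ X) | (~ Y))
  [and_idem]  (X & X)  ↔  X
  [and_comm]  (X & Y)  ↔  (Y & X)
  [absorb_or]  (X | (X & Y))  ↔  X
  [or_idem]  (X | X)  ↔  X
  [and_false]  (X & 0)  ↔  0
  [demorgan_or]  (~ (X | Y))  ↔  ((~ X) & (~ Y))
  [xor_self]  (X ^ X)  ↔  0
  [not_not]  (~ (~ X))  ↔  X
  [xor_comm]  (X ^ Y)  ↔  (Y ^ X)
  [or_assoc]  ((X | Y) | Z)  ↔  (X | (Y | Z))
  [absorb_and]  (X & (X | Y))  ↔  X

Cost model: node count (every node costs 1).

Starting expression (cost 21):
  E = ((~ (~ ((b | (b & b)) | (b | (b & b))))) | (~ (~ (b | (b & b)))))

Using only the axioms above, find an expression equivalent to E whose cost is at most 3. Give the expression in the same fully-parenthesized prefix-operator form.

(1) ((b | (b & b)) | (b | (b & b)))  =[or_idem →]=  (b | (b & b))    ⊢ ((~ (~ (b | (b & b)))) | (~ (~ (b | (b & b)))))
(2) ((~ (~ (b | (b & b)))) | (~ (~ (b | (b & b)))))  =[or_idem →]=  (~ (~ (b | (b & b))))
(3) (b | (b & b))  =[absorb_or →]=  b    ⊢ cost 3, within 3

(~ (~ b))   [cost 3]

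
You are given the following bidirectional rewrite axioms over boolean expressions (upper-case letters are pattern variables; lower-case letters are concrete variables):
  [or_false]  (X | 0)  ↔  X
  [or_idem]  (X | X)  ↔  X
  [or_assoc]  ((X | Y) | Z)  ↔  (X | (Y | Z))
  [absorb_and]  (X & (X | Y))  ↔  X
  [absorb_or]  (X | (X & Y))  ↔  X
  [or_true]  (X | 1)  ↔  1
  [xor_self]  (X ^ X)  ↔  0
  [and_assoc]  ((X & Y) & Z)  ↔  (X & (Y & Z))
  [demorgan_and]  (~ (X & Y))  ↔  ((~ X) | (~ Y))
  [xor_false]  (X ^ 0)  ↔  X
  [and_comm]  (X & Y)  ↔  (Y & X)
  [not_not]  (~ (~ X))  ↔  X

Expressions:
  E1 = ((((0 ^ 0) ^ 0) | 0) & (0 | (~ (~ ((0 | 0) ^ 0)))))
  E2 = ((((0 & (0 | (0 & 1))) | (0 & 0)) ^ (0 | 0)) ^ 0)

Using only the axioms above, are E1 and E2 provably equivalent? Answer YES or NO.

1. [or_false →] (0 | 0)  →  0;  E1 = ((((0 ^ 0) ^ 0) | 0) & (0 | (~ (~ (0 ^ 0)))))
2. [xor_false →] (0 ^ 0)  →  0;  E1 = ((((0 ^ 0) ^ 0) | 0) & (0 | (~ (~ 0))))
3. [not_not →] (~ (~ 0))  →  0;  E1 = ((((0 ^ 0) ^ 0) | 0) & (0 | 0))
4. [or_false →] (((0 ^ 0) ^ 0) | 0)  →  ((0 ^ 0) ^ 0);  E1 = (((0 ^ 0) ^ 0) & (0 | 0))
5. [xor_false →] (0 ^ 0)  →  0;  E1 = ((0 ^ 0) & (0 | 0))
6. [or_idem →] (0 | 0)  →  0;  E1 = ((0 ^ 0) & 0)
7. [xor_false →] (0 ^ 0)  →  0;  E1 = (0 & 0)
8. [or_idem ←] (0 & 0)  →  ((0 & 0) | (0 & 0))
9. [xor_false ←] ((0 & 0) | (0 & 0))  →  (((0 & 0) | (0 & 0)) ^ 0)
10. [xor_false ←] (((0 & 0) | (0 & 0)) ^ 0)  →  ((((0 & 0) | (0 & 0)) ^ 0) ^ 0)
11. [or_false ←] 0  →  (0 | 0);  E1 = ((((0 & 0) | (0 & 0)) ^ (0 | 0)) ^ 0)
12. [absorb_or ←] 0  →  (0 | (0 & 1));  this is E2

YES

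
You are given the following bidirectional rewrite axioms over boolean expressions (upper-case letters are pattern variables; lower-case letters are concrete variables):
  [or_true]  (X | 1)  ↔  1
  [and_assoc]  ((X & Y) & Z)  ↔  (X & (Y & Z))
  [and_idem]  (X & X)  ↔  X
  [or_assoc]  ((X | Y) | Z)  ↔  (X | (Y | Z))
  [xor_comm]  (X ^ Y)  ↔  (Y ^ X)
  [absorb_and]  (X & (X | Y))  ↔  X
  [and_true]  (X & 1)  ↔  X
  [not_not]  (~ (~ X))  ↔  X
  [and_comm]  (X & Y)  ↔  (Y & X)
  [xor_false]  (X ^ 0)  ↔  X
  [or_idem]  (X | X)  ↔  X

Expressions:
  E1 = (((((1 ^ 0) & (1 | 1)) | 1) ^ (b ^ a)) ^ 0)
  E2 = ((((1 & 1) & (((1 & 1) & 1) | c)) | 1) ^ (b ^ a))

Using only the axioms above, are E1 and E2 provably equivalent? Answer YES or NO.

YES

1. [xor_false →] (1 ^ 0)  →  1;  E1 = ((((1 & (1 | 1)) | 1) ^ (b ^ a)) ^ 0)
2. [absorb_and →] (1 & (1 | 1))  →  1;  E1 = (((1 | 1) ^ (b ^ a)) ^ 0)
3. [xor_false →] (((1 | 1) ^ (b ^ a)) ^ 0)  →  ((1 | 1) ^ (b ^ a))
4. [and_idem ←] 1  →  (1 & 1);  E1 = (((1 & 1) | 1) ^ (b ^ a))
5. [absorb_and ←] (1 & 1)  →  ((1 & 1) & ((1 & 1) | c));  E1 = ((((1 & 1) & ((1 & 1) | c)) | 1) ^ (b ^ a))
6. [and_true ←] (1 & 1)  →  ((1 & 1) & 1);  this is E2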